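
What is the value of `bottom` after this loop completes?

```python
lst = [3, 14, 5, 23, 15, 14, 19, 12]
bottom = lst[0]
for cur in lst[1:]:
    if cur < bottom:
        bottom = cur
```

Minimum of [3, 14, 5, 23, 15, 14, 19, 12]
`bottom` takes the values: 3

Answer: 3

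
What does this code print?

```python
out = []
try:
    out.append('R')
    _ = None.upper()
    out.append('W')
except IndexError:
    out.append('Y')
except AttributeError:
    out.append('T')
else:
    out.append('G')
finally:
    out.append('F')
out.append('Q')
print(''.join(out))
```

Execution trace: 'R' (try body) → 'T' (except AttributeError) → 'F' (finally) → 'Q' (after the try/except). Output: RTFQ

Answer: RTFQ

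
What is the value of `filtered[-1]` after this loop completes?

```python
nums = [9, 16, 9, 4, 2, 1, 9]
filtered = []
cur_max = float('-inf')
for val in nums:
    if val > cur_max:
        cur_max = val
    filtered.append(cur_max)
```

Running max ends at 16
`filtered` takes the values: [] → [9] → [9, 16] → [9, 16, 16] → [9, 16, 16, 16] → [9, 16, 16, 16, 16] → [9, 16, 16, 16, 16, 16] → [9, 16, 16, 16, 16, 16, 16]
So `filtered[-1]` = 16

Answer: 16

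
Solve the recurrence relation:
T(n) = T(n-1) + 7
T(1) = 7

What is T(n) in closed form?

Unrolling: T(n) = T(1) + 7·(n-1) = 7 + 7(n-1) = 7n.

Answer: T(n) = 7n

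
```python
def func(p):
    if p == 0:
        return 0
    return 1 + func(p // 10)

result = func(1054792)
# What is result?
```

Count of digits of 1054792: 7

Answer: 7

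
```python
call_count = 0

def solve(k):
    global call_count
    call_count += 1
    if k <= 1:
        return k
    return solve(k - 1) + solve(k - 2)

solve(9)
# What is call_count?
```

Calls(k) = 1 + Calls(k-1) + Calls(k-2); Calls(0)=Calls(1)=1. For k=9 this gives 109.

Answer: 109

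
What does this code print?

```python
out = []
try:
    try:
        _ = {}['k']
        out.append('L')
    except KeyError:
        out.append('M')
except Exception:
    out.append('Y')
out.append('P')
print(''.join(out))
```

Execution trace: 'M' (inner except KeyError) → 'P' (after the try/except). Output: MP

Answer: MP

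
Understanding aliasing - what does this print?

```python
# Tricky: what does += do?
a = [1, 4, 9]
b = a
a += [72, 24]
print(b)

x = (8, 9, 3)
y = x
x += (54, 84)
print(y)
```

Key concept: += behavior differs for mutable vs immutable.
Step by step:
`a = [1, 4, 9]` → a = [1, 4, 9]
`b = a` → b = [1, 4, 9] (same object as a)
`a += [72, 24]` → a = [1, 4, 9, 72, 24] (same object as b); b = [1, 4, 9, 72, 24] (same object as a)
`print(b)` → prints [1, 4, 9, 72, 24]
`x = (8, 9, 3)` → x = (8, 9, 3)
`y = x` → y = (8, 9, 3)
`x += (54, 84)` → x = (8, 9, 3, 54, 84)
`print(y)` → prints (8, 9, 3)

Answer:
[1, 4, 9, 72, 24]
(8, 9, 3)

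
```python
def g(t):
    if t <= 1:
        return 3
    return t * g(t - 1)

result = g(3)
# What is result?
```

g(3) = 3 * 2 * 3 = 18

Answer: 18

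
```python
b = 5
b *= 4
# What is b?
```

Trace:
`b = 5` → b = 5
`b *= 4` → b = 20
So b = 20

Answer: 20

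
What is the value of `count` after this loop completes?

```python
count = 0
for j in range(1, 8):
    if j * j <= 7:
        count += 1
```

Count numbers where j² ≤ 7
`count` takes the values: 0 → 1 → 2

Answer: 2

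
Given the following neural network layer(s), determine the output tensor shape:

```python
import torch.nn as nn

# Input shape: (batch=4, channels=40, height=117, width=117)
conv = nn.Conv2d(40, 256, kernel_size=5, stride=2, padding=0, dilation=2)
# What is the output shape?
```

Input: (4, 40, 117, 117) -> Output: (4, 256, 55, 55)

Answer: (4, 256, 55, 55)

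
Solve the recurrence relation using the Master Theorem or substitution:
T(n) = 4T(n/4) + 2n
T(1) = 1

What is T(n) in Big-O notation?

By Master Theorem: a=4, b=4, f(n)=2n. Since log_4(4) = 1 and f(n) = Θ(n^1), Case 2 applies. T(n) = O(n log n).

Answer: O(n log n)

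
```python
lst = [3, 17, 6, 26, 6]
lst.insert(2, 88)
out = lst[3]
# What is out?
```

Trace:
`lst = [3, 17, 6, 26, 6]` → lst = [3, 17, 6, 26, 6]
`lst.insert(2, 88)` → lst = [3, 17, 88, 6, 26, 6]
`out = lst[3]` → out = 6
So out = 6

Answer: 6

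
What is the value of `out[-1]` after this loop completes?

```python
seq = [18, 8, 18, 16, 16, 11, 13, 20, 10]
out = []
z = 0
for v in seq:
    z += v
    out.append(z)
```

Cumulative sum ends at 130
`out` takes the values: [] → [18] → [18, 26] → [18, 26, 44] → [18, 26, 44, 60] → [18, 26, 44, 60, 76] → [18, 26, 44, 60, 76, 87] → [18, 26, 44, 60, 76, 87, 100] → [18, 26, 44, 60, 76, 87, 100, 120] → [18, 26, 44, 60, 76, 87, 100, 120, 130]
So `out[-1]` = 130

Answer: 130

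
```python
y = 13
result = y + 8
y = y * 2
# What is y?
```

Trace:
`y = 13` → y = 13
`result = y + 8` → result = 21
`y = y * 2` → y = 26
So y = 26

Answer: 26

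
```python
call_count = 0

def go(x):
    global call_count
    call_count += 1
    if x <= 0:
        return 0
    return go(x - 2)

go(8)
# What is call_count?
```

Linear recursion stepping by 2: 5 calls from x=8 down to ≤0.

Answer: 5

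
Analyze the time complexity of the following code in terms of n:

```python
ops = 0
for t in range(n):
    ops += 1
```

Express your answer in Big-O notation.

Each loop level contributes: n. Multiplying the contributions gives O(n).

Answer: O(n)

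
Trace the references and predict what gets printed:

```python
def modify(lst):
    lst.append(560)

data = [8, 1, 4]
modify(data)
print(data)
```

Key concept: function modifies passed list.
Step by step:
`data = [8, 1, 4]` → data = [8, 1, 4]
`modify(data)` → data = [8, 1, 4, 560]
`print(data)` → prints [8, 1, 4, 560]

Answer: [8, 1, 4, 560]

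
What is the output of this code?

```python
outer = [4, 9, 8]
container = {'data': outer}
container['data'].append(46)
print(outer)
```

Key concept: dict holds reference to list.
Step by step:
`outer = [4, 9, 8]` → outer = [4, 9, 8]
`container = {'data': outer}` → container = {'data': [4, 9, 8]}
`container['data'].append(46)` → outer = [4, 9, 8, 46]; container = {'data': [4, 9, 8, 46]}
`print(outer)` → prints [4, 9, 8, 46]

Answer: [4, 9, 8, 46]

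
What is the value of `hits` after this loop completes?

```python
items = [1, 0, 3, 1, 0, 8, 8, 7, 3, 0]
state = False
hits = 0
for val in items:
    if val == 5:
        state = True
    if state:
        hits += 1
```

Count elements after first 5 in [1, 0, 3, 1, 0, 8, 8, 7, 3, 0]
`hits` takes the values: 0

Answer: 0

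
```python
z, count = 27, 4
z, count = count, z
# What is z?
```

Trace:
`z, count = 27, 4` → z = 27; count = 4
`z, count = count, z` → z = 4; count = 27
So z = 4

Answer: 4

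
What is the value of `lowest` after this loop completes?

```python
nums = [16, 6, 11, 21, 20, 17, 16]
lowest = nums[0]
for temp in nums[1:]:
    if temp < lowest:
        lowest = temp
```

Minimum of [16, 6, 11, 21, 20, 17, 16]
`lowest` takes the values: 16 → 6

Answer: 6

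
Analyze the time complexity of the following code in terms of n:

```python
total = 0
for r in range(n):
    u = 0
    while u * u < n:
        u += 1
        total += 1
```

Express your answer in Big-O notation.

Each loop level contributes: n × √n. Multiplying the contributions gives O(n√n).

Answer: O(n√n)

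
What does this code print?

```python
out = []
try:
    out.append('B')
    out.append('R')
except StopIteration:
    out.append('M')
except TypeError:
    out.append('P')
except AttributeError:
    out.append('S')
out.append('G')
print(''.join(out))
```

Execution trace: 'B' (try body) → 'R' (try body, no exception) → 'G' (after the try/except). Output: BRG

Answer: BRG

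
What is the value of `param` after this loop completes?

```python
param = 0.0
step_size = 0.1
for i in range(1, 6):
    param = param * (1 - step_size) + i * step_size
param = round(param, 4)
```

Moving average with lr=0.1
`param` takes the values: 0.0 → 0.1 → 0.29 → 0.561 → 0.9049 → 1.31441 → 1.3144

Answer: 1.3144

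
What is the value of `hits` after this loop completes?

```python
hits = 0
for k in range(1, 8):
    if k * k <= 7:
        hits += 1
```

Count numbers where k² ≤ 7
`hits` takes the values: 0 → 1 → 2

Answer: 2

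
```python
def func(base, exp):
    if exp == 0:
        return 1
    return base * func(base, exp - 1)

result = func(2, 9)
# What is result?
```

func(2, 9) = 2 * 2 * 2 * 2 * 2 * 2 * 2 * 2 * 2 = 512

Answer: 512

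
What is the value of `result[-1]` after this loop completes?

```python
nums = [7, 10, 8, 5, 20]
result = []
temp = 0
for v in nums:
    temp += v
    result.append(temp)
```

Cumulative sum ends at 50
`result` takes the values: [] → [7] → [7, 17] → [7, 17, 25] → [7, 17, 25, 30] → [7, 17, 25, 30, 50]
So `result[-1]` = 50

Answer: 50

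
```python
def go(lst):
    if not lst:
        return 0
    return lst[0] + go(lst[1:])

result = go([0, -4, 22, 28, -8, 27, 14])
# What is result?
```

0 + (-4) + 22 + 28 + (-8) + 27 + 14 + 0 = 79

Answer: 79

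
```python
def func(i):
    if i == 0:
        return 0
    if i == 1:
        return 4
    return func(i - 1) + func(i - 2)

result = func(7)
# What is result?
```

Build up from base cases: func(0)=0, func(1)=4, func(2)=4, func(3)=8, func(4)=12, func(5)=20, func(6)=32, ..., func(7)=52

Answer: 52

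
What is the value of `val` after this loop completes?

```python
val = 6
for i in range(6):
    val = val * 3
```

Multiply by 3, 6 times: 6 * 3^6 = 4374
`val` takes the values: 6 → 18 → 54 → 162 → 486 → 1458 → 4374

Answer: 4374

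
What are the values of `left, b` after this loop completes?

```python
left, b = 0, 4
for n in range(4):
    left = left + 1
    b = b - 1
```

left goes 0→4, b goes 4→0
`left, b` takes the values: (0, 4) → (1, 4) → (1, 3) → (2, 3) → (2, 2) → (3, 2) → (3, 1) → (4, 1) → (4, 0)

Answer: 4, 0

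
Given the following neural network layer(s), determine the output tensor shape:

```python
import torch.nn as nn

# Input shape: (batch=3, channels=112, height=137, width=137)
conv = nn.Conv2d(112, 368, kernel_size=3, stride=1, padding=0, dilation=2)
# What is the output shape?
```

Input: (3, 112, 137, 137) -> Output: (3, 368, 133, 133)

Answer: (3, 368, 133, 133)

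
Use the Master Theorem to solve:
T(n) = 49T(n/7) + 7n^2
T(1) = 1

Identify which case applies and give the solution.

a=49, b=7, f(n)=7n^2. log_7(49) = 2. Since c=2 = 2, Case 2 applies: T(n) = Θ(n^log_b(a) · log n) = O(n^2 log n).

Answer: O(n^2 log n) - Case 2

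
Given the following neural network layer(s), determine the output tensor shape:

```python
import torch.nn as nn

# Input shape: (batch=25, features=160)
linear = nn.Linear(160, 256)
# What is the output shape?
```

Input: (25, 160) -> Output: (25, 256)

Answer: (25, 256)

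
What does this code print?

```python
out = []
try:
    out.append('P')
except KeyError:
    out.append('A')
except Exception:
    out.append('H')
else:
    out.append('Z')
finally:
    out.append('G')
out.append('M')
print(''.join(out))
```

Execution trace: 'P' (try body, no exception) → 'Z' (else) → 'G' (finally) → 'M' (after the try/except). Output: PZGM

Answer: PZGM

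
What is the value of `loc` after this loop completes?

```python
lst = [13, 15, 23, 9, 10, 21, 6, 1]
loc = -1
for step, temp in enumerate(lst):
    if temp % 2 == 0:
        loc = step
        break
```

First even number index in [13, 15, 23, 9, 10, 21, 6, 1]
`loc` takes the values: -1 → 4

Answer: 4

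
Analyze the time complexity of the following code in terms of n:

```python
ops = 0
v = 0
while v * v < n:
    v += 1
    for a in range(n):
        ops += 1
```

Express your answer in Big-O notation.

Each loop level contributes: √n × n. Multiplying the contributions gives O(n√n).

Answer: O(n√n)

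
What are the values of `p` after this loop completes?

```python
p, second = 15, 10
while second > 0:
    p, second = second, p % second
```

GCD of 15 and 10
`p` takes the values: 15 → 10 → 5

Answer: 5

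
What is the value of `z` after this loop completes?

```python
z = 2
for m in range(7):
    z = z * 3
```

Multiply by 3, 7 times: 2 * 3^7 = 4374
`z` takes the values: 2 → 6 → 18 → 54 → 162 → 486 → 1458 → 4374

Answer: 4374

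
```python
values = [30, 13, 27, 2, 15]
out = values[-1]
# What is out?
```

Trace:
`values = [30, 13, 27, 2, 15]` → values = [30, 13, 27, 2, 15]
`out = values[-1]` → out = 15
So out = 15

Answer: 15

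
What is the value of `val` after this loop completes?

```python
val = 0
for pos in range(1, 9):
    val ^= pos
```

XOR of 1 to 8
`val` takes the values: 0 → 1 → 3 → 0 → 4 → 1 → 7 → 0 → 8

Answer: 8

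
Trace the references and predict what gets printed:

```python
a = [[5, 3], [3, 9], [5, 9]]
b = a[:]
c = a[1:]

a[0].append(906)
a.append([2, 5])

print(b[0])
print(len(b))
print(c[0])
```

Key concept: slice with nested mutation.
Step by step:
`a = [[5, 3], [3, 9], [5, 9]]` → a = [[5, 3], [3, 9], [5, 9]]
`b = a[:]` → b = [[5, 3], [3, 9], [5, 9]]
`c = a[1:]` → c = [[3, 9], [5, 9]]
`a[0].append(906)` → a = [[5, 3, 906], [3, 9], [5, 9]]; b = [[5, 3, 906], [3, 9], [5, 9]]
`a.append([2, 5])` → a = [[5, 3, 906], [3, 9], [5, 9], [2, 5]]
`print(b[0])` → prints [5, 3, 906]
`print(len(b))` → prints 3
`print(c[0])` → prints [3, 9]

Answer:
[5, 3, 906]
3
[3, 9]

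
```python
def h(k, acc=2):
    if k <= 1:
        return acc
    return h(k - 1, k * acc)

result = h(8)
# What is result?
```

Accumulator trace (n, acc): (8, 2) -> (7, 16) -> (6, 112) -> (5, 672) -> (4, 3360) -> (3, 13440) -> (2, 40320) -> (1, 80640) -> return 80640

Answer: 80640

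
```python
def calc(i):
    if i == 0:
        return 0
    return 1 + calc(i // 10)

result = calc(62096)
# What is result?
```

Count of digits of 62096: 5

Answer: 5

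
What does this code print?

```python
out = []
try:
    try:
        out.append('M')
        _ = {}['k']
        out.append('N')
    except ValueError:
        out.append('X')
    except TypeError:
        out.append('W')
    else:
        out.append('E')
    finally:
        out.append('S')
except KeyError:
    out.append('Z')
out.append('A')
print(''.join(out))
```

Execution trace: 'M' (try body) → 'S' (finally) → 'Z' (outer except KeyError) → 'A' (after the try/except). Output: MSZA

Answer: MSZA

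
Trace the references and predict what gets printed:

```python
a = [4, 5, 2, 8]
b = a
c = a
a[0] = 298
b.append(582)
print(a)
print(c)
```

Key concept: multiple aliases.
Step by step:
`a = [4, 5, 2, 8]` → a = [4, 5, 2, 8]
`b = a` → b = [4, 5, 2, 8] (same object as a)
`c = a` → c = [4, 5, 2, 8] (same object as a, b)
`a[0] = 298` → a = [298, 5, 2, 8] (same object as b, c); b = [298, 5, 2, 8] (same object as a, c); c = [298, 5, 2, 8] (same object as a, b)
`b.append(582)` → a = [298, 5, 2, 8, 582] (same object as b, c); b = [298, 5, 2, 8, 582] (same object as a, c); c = [298, 5, 2, 8, 582] (same object as a, b)
`print(a)` → prints [298, 5, 2, 8, 582]
`print(c)` → prints [298, 5, 2, 8, 582]

Answer:
[298, 5, 2, 8, 582]
[298, 5, 2, 8, 582]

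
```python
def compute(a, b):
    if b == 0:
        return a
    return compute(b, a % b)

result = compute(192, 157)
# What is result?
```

compute(192, 157) -> compute(157, 35) -> compute(35, 17) -> compute(17, 1) -> compute(1, 0) -> 1

Answer: 1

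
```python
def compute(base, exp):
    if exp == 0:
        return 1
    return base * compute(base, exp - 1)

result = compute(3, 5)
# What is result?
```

compute(3, 5) = 3 * 3 * 3 * 3 * 3 = 243

Answer: 243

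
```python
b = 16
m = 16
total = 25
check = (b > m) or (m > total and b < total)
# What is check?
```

Trace:
`b = 16` → b = 16
`m = 16` → m = 16
`total = 25` → total = 25
`check = (b > m) or (m > total and b < total)` → check = False
So check = False

Answer: False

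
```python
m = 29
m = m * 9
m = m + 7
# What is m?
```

Trace:
`m = 29` → m = 29
`m = m * 9` → m = 261
`m = m + 7` → m = 268
So m = 268

Answer: 268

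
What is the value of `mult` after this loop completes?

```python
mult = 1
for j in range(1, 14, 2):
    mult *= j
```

Product of 1, 3, 5, ... up to 13
`mult` takes the values: 1 → 3 → 15 → 105 → 945 → 10395 → 135135

Answer: 135135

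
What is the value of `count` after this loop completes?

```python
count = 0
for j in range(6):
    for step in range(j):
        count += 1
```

Triangle number: 0+1+2+...+5
`count` takes the values: 0 → 1 → 2 → 3 → 4 → 5 → 6 → 7 → 8 → 9 → 10 → 11 → 12 → 13 → 14 → 15

Answer: 15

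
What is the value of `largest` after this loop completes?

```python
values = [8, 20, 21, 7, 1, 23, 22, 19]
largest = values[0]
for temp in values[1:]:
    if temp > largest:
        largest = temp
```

Maximum of [8, 20, 21, 7, 1, 23, 22, 19]
`largest` takes the values: 8 → 20 → 21 → 23

Answer: 23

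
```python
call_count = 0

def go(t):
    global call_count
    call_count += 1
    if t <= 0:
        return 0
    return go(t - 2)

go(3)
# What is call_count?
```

Linear recursion stepping by 2: 3 calls from t=3 down to ≤0.

Answer: 3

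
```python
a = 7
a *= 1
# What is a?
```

Trace:
`a = 7` → a = 7
`a *= 1` → a = 7
So a = 7

Answer: 7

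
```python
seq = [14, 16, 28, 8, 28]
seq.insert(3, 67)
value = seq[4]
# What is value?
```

Trace:
`seq = [14, 16, 28, 8, 28]` → seq = [14, 16, 28, 8, 28]
`seq.insert(3, 67)` → seq = [14, 16, 28, 67, 8, 28]
`value = seq[4]` → value = 8
So value = 8

Answer: 8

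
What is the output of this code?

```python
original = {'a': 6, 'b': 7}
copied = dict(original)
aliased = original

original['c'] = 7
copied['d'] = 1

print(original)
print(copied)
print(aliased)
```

Key concept: dict() creates copy, assignment creates alias.
Step by step:
`original = {'a': 6, 'b': 7}` → original = {'a': 6, 'b': 7}
`copied = dict(original)` → copied = {'a': 6, 'b': 7}
`aliased = original` → aliased = {'a': 6, 'b': 7} (same object as original)
`original['c'] = 7` → original = {'a': 6, 'b': 7, 'c': 7} (same object as aliased); aliased = {'a': 6, 'b': 7, 'c': 7} (same object as original)
`copied['d'] = 1` → copied = {'a': 6, 'b': 7, 'd': 1}
`print(original)` → prints {'a': 6, 'b': 7, 'c': 7}
`print(copied)` → prints {'a': 6, 'b': 7, 'd': 1}
`print(aliased)` → prints {'a': 6, 'b': 7, 'c': 7}

Answer:
{'a': 6, 'b': 7, 'c': 7}
{'a': 6, 'b': 7, 'd': 1}
{'a': 6, 'b': 7, 'c': 7}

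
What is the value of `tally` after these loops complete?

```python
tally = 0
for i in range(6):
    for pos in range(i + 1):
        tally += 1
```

Triangle: 1 + 2 + ... + 6
`tally` takes the values: 0 → 1 → 2 → 3 → 4 → 5 → 6 → 7 → 8 → 9 → 10 → 11 → 12 → 13 → 14 → 15 → 16 → 17 → 18 → 19 → 20 → 21

Answer: 21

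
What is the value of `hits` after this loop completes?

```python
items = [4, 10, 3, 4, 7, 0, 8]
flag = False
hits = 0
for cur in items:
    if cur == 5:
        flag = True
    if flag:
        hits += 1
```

Count elements after first 5 in [4, 10, 3, 4, 7, 0, 8]
`hits` takes the values: 0

Answer: 0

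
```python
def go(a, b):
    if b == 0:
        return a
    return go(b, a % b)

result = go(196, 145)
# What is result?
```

go(196, 145) -> go(145, 51) -> go(51, 43) -> go(43, 8) -> go(8, 3) -> go(3, 2) -> go(2, 1) -> go(1, 0) -> 1

Answer: 1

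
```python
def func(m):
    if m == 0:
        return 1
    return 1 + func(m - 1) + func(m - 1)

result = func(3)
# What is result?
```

func(m) = 1 + 2·func(m-1), func(0)=1. Closed form: (1+1)·2^3 - 1 = 15.

Answer: 15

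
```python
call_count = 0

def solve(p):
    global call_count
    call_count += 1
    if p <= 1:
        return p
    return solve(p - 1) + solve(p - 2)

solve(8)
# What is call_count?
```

Calls(p) = 1 + Calls(p-1) + Calls(p-2); Calls(0)=Calls(1)=1. For p=8 this gives 67.

Answer: 67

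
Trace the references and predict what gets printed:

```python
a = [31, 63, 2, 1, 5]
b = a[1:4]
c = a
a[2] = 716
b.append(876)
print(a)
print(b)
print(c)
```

Key concept: slice vs alias.
Step by step:
`a = [31, 63, 2, 1, 5]` → a = [31, 63, 2, 1, 5]
`b = a[1:4]` → b = [63, 2, 1]
`c = a` → c = [31, 63, 2, 1, 5] (same object as a)
`a[2] = 716` → a = [31, 63, 716, 1, 5] (same object as c); c = [31, 63, 716, 1, 5] (same object as a)
`b.append(876)` → b = [63, 2, 1, 876]
`print(a)` → prints [31, 63, 716, 1, 5]
`print(b)` → prints [63, 2, 1, 876]
`print(c)` → prints [31, 63, 716, 1, 5]

Answer:
[31, 63, 716, 1, 5]
[63, 2, 1, 876]
[31, 63, 716, 1, 5]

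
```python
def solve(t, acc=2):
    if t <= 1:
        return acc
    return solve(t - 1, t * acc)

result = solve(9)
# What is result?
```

Accumulator trace (n, acc): (9, 2) -> (8, 18) -> (7, 144) -> (6, 1008) -> (5, 6048) -> (4, 30240) -> (3, 120960) -> (2, 362880) -> (1, 725760) -> return 725760

Answer: 725760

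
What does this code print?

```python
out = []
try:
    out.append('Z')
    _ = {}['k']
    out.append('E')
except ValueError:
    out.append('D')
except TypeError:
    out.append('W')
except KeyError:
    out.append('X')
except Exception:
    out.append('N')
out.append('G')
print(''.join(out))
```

Execution trace: 'Z' (try body) → 'X' (except KeyError) → 'G' (after the try/except). Output: ZXG

Answer: ZXG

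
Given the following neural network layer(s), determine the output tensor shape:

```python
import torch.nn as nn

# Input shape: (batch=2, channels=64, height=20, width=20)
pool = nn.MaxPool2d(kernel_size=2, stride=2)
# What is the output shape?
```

Input: (2, 64, 20, 20) -> Output: (2, 64, 10, 10)

Answer: (2, 64, 10, 10)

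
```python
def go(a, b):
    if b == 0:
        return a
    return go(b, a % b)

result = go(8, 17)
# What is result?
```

go(8, 17) -> go(17, 8) -> go(8, 1) -> go(1, 0) -> 1

Answer: 1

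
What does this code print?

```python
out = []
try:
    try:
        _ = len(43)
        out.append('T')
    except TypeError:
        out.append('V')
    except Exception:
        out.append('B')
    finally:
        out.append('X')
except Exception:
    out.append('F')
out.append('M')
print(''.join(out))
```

Execution trace: 'V' (inner except TypeError) → 'X' (inner finally) → 'M' (after the try/except). Output: VXM

Answer: VXM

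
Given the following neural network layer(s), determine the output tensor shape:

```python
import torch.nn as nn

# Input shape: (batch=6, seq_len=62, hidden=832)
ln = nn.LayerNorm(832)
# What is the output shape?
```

Input: (6, 62, 832) -> Output: (6, 62, 832)

Answer: (6, 62, 832)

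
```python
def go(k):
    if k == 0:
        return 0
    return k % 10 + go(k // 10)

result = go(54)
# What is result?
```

Sum of digits of 54: 4 + 5 = 9

Answer: 9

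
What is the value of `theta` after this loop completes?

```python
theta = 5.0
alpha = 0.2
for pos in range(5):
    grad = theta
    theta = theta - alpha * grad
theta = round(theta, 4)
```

Gradient descent: w = 5.0 * (1 - 0.2)^5
`theta` takes the values: 5.0 → 4.0 → 3.2 → 2.56 → 2.048 → 1.6384

Answer: 1.6384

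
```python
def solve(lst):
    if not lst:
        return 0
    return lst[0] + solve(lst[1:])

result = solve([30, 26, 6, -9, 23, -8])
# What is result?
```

30 + 26 + 6 + (-9) + 23 + (-8) + 0 = 68

Answer: 68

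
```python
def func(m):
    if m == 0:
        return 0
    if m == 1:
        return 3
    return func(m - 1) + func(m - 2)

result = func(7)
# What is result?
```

Build up from base cases: func(0)=0, func(1)=3, func(2)=3, func(3)=6, func(4)=9, func(5)=15, func(6)=24, ..., func(7)=39

Answer: 39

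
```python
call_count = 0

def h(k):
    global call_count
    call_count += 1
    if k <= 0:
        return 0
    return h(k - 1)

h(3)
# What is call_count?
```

Linear recursion stepping by 1: 4 calls from k=3 down to ≤0.

Answer: 4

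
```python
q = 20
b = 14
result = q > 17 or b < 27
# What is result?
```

Trace:
`q = 20` → q = 20
`b = 14` → b = 14
`result = q > 17 or b < 27` → result = True
So result = True

Answer: True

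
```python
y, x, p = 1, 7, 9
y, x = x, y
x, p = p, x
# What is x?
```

Trace:
`y, x, p = 1, 7, 9` → y = 1; x = 7; p = 9
`y, x = x, y` → y = 7; x = 1
`x, p = p, x` → x = 9; p = 1
So x = 9

Answer: 9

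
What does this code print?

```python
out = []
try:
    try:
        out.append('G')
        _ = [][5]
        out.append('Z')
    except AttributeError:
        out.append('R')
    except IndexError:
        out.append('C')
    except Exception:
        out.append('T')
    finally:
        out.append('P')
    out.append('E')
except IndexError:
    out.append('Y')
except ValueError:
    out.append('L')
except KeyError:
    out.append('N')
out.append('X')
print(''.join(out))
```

Execution trace: 'G' (inner try body) → 'C' (inner except IndexError) → 'P' (inner finally) → 'E' (try body, no exception) → 'X' (after the try/except). Output: GCPEX

Answer: GCPEX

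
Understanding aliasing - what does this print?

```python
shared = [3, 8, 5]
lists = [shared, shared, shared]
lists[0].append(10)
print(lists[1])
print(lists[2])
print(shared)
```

Key concept: list of same reference.
Step by step:
`shared = [3, 8, 5]` → shared = [3, 8, 5]
`lists = [shared, shared, shared]` → lists = [[3, 8, 5], [3, 8, 5], [3, 8, 5]]
`lists[0].append(10)` → shared = [3, 8, 5, 10]; lists = [[3, 8, 5, 10], [3, 8, 5, 10], [3, 8, 5, 10]]
`print(lists[1])` → prints [3, 8, 5, 10]
`print(lists[2])` → prints [3, 8, 5, 10]
`print(shared)` → prints [3, 8, 5, 10]

Answer:
[3, 8, 5, 10]
[3, 8, 5, 10]
[3, 8, 5, 10]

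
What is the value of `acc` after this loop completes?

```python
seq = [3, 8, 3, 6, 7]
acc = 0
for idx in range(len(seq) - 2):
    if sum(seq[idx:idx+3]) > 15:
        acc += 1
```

Count windows with sum > 15
`acc` takes the values: 0 → 1 → 2

Answer: 2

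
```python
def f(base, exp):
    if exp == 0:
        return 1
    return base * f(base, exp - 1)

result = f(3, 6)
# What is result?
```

f(3, 6) = 3 * 3 * 3 * 3 * 3 * 3 = 729

Answer: 729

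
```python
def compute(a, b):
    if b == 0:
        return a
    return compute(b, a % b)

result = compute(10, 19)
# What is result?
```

compute(10, 19) -> compute(19, 10) -> compute(10, 9) -> compute(9, 1) -> compute(1, 0) -> 1

Answer: 1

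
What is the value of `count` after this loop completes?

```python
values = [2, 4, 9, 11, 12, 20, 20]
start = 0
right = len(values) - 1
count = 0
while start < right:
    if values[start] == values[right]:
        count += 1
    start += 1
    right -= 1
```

Count matching pairs from ends
`count` takes the values: 0

Answer: 0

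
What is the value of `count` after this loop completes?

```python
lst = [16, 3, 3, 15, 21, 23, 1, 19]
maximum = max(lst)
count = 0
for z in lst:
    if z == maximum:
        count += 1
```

Count of max value 23 in [16, 3, 3, 15, 21, 23, 1, 19]
`count` takes the values: 0 → 1

Answer: 1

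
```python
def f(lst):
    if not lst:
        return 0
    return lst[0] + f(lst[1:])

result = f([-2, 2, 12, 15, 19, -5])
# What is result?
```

(-2) + 2 + 12 + 15 + 19 + (-5) + 0 = 41

Answer: 41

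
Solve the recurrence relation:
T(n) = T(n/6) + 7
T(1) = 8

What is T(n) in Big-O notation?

Each step divides n by 6 and adds 7. After log_6(n) steps we reach T(1)=8. So T(n) = 7·log_6(n) + 8 = O(log n).

Answer: O(log n)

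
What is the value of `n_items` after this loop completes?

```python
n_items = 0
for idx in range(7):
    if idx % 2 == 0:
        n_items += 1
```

Count numbers divisible by 2 in range(7)
`n_items` takes the values: 0 → 1 → 2 → 3 → 4

Answer: 4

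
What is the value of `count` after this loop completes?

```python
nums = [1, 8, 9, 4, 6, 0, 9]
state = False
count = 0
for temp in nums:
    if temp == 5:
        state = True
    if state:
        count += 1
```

Count elements after first 5 in [1, 8, 9, 4, 6, 0, 9]
`count` takes the values: 0

Answer: 0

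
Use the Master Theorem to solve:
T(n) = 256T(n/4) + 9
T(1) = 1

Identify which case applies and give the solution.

a=256, b=4, f(n)=9. log_4(256) = 4. Since c=0 < 4, Case 1 applies: T(n) = Θ(n^log_b(a)) = O(n^4).

Answer: O(n^4) - Case 1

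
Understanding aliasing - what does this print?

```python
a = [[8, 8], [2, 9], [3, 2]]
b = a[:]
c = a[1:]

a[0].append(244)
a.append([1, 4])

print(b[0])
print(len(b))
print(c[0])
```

Key concept: slice with nested mutation.
Step by step:
`a = [[8, 8], [2, 9], [3, 2]]` → a = [[8, 8], [2, 9], [3, 2]]
`b = a[:]` → b = [[8, 8], [2, 9], [3, 2]]
`c = a[1:]` → c = [[2, 9], [3, 2]]
`a[0].append(244)` → a = [[8, 8, 244], [2, 9], [3, 2]]; b = [[8, 8, 244], [2, 9], [3, 2]]
`a.append([1, 4])` → a = [[8, 8, 244], [2, 9], [3, 2], [1, 4]]
`print(b[0])` → prints [8, 8, 244]
`print(len(b))` → prints 3
`print(c[0])` → prints [2, 9]

Answer:
[8, 8, 244]
3
[2, 9]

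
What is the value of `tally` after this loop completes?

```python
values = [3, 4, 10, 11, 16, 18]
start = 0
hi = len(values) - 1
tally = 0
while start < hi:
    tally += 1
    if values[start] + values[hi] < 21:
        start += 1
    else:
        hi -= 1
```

Steps to find pair summing to 21
`tally` takes the values: 0 → 1 → 2 → 3 → 4 → 5

Answer: 5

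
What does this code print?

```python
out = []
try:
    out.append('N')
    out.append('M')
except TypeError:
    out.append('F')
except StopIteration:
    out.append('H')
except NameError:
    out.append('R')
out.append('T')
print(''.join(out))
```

Execution trace: 'N' (try body) → 'M' (try body, no exception) → 'T' (after the try/except). Output: NMT

Answer: NMT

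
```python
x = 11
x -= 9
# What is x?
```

Trace:
`x = 11` → x = 11
`x -= 9` → x = 2
So x = 2

Answer: 2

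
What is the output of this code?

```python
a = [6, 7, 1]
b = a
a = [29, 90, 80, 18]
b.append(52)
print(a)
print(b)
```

Key concept: rebinding vs mutation: a is rebound to a new list, b still points at the original.
Step by step:
`a = [6, 7, 1]` → a = [6, 7, 1]
`b = a` → b = [6, 7, 1] (same object as a)
`a = [29, 90, 80, 18]` → a = [29, 90, 80, 18]
`b.append(52)` → b = [6, 7, 1, 52]
`print(a)` → prints [29, 90, 80, 18]
`print(b)` → prints [6, 7, 1, 52]

Answer:
[29, 90, 80, 18]
[6, 7, 1, 52]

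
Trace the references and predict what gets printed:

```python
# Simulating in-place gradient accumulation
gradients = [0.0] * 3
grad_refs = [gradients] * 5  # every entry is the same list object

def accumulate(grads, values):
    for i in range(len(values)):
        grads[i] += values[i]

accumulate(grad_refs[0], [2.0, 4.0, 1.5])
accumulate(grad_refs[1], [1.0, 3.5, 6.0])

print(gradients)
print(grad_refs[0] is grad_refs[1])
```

Key concept: gradient accumulation aliasing.
Step by step:
`gradients = [0.0] * 3` → gradients = [0.0, 0.0, 0.0]
`grad_refs = [gradients] * 5` → grad_refs = [[0.0, 0.0, 0.0], [0.0, 0.0, 0.0], [0.0, 0.0, 0.0], [0.0, 0.0, 0.0], [0.0, 0.0, 0.0]]
`accumulate(grad_refs[0], [2.0, 4.0, 1.5])` → gradients = [2.0, 4.0, 1.5]; grad_refs = [[2.0, 4.0, 1.5], [2.0, 4.0, 1.5], [2.0, 4.0, 1.5], [2.0, 4.0, 1.5], [2.0, 4.0, 1.5]]
`accumulate(grad_refs[1], [1.0, 3.5, 6.0])` → gradients = [3.0, 7.5, 7.5]; grad_refs = [[3.0, 7.5, 7.5], [3.0, 7.5, 7.5], [3.0, 7.5, 7.5], [3.0, 7.5, 7.5], [3.0, 7.5, 7.5]]
`print(gradients)` → prints [3.0, 7.5, 7.5]
`print(grad_refs[0] is grad_refs[1])` → prints True

Answer:
[3.0, 7.5, 7.5]
True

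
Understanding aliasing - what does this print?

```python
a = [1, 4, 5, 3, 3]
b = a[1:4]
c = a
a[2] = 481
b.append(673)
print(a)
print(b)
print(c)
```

Key concept: slice vs alias.
Step by step:
`a = [1, 4, 5, 3, 3]` → a = [1, 4, 5, 3, 3]
`b = a[1:4]` → b = [4, 5, 3]
`c = a` → c = [1, 4, 5, 3, 3] (same object as a)
`a[2] = 481` → a = [1, 4, 481, 3, 3] (same object as c); c = [1, 4, 481, 3, 3] (same object as a)
`b.append(673)` → b = [4, 5, 3, 673]
`print(a)` → prints [1, 4, 481, 3, 3]
`print(b)` → prints [4, 5, 3, 673]
`print(c)` → prints [1, 4, 481, 3, 3]

Answer:
[1, 4, 481, 3, 3]
[4, 5, 3, 673]
[1, 4, 481, 3, 3]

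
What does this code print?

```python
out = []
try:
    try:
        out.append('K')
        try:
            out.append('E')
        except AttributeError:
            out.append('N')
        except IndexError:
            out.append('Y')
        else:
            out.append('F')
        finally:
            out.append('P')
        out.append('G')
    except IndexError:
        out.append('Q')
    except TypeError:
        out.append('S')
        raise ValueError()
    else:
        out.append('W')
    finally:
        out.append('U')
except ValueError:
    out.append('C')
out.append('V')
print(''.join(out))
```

Execution trace: 'K' (try body) → 'E' (inner try body, no exception) → 'F' (inner else) → 'P' (inner finally) → 'G' (try body, no exception) → 'W' (else) → 'U' (finally) → 'V' (after the try/except). Output: KEFPGWUV

Answer: KEFPGWUV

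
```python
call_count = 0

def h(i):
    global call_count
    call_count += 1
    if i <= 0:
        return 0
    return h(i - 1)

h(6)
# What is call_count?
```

Linear recursion stepping by 1: 7 calls from i=6 down to ≤0.

Answer: 7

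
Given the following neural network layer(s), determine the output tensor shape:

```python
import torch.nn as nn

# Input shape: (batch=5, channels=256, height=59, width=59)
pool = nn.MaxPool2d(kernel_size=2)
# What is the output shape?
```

Input: (5, 256, 59, 59) -> Output: (5, 256, 29, 29)

Answer: (5, 256, 29, 29)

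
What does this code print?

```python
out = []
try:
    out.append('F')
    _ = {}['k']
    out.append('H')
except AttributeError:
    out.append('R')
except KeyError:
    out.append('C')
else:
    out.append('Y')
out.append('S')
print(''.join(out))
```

Execution trace: 'F' (try body) → 'C' (except KeyError) → 'S' (after the try/except). Output: FCS

Answer: FCS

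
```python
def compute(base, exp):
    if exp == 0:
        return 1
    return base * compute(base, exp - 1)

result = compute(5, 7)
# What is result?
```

compute(5, 7) = 5 * 5 * 5 * 5 * 5 * 5 * 5 = 78125

Answer: 78125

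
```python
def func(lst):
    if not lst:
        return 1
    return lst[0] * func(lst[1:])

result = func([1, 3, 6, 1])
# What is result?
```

Product over [1, 3, 6, 1] = 1 * 3 * 6 * 1 = 18

Answer: 18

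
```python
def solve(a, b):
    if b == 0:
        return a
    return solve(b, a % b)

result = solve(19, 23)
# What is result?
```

solve(19, 23) -> solve(23, 19) -> solve(19, 4) -> solve(4, 3) -> solve(3, 1) -> solve(1, 0) -> 1

Answer: 1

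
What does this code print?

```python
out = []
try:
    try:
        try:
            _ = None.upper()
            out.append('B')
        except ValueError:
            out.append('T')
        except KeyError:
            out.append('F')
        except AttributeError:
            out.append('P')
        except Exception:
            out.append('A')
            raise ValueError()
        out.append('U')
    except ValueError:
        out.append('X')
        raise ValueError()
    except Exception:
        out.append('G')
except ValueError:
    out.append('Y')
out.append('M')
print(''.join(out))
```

Execution trace: 'P' (inner except AttributeError) → 'U' (try body, no exception) → 'M' (after the try/except). Output: PUM

Answer: PUM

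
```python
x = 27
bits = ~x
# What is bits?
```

Trace:
`x = 27` → x = 27
`bits = ~x` → bits = -28
So bits = -28

Answer: -28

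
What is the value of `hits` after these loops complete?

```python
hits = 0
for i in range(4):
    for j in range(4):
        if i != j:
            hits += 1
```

4² - 4 (exclude diagonal)
`hits` takes the values: 0 → 1 → 2 → 3 → 4 → 5 → 6 → 7 → 8 → 9 → 10 → 11 → 12

Answer: 12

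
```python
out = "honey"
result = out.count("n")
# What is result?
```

Trace:
`out = "honey"` → out = 'honey'
`result = out.count("n")` → result = 1
So result = 1

Answer: 1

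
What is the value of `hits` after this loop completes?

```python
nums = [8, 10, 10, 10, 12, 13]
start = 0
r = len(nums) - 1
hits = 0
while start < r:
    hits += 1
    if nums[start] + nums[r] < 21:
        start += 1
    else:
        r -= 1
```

Steps to find pair summing to 21
`hits` takes the values: 0 → 1 → 2 → 3 → 4 → 5

Answer: 5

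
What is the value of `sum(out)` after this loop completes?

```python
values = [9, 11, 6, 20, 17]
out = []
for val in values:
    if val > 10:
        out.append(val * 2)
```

Sum of doubled values > 10
`out` takes the values: [] → [22] → [22, 40] → [22, 40, 34]
So `sum(out)` = 96

Answer: 96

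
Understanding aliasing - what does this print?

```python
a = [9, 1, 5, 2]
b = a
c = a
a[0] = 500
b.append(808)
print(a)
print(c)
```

Key concept: multiple aliases.
Step by step:
`a = [9, 1, 5, 2]` → a = [9, 1, 5, 2]
`b = a` → b = [9, 1, 5, 2] (same object as a)
`c = a` → c = [9, 1, 5, 2] (same object as a, b)
`a[0] = 500` → a = [500, 1, 5, 2] (same object as b, c); b = [500, 1, 5, 2] (same object as a, c); c = [500, 1, 5, 2] (same object as a, b)
`b.append(808)` → a = [500, 1, 5, 2, 808] (same object as b, c); b = [500, 1, 5, 2, 808] (same object as a, c); c = [500, 1, 5, 2, 808] (same object as a, b)
`print(a)` → prints [500, 1, 5, 2, 808]
`print(c)` → prints [500, 1, 5, 2, 808]

Answer:
[500, 1, 5, 2, 808]
[500, 1, 5, 2, 808]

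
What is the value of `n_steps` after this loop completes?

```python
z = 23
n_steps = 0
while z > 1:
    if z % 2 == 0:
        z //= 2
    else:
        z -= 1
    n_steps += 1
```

Steps to reduce 23 to 1
`n_steps` takes the values: 0 → 1 → 2 → 3 → 4 → 5 → 6 → 7

Answer: 7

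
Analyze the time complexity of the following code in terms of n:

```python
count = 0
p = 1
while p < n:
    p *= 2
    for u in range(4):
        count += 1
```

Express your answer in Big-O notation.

Each loop level contributes: log n × 1. Multiplying the contributions gives O(log n).

Answer: O(log n)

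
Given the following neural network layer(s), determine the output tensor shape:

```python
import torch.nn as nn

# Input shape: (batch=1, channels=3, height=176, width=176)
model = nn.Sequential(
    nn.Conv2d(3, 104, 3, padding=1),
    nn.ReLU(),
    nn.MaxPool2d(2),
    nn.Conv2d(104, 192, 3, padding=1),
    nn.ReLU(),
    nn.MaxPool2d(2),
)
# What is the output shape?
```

Input: (1, 3, 176, 176) -> after first Conv2d: (1, 104, 176, 176) -> after first MaxPool2d: (1, 104, 88, 88) -> after second Conv2d: (1, 192, 88, 88) -> Output: (1, 192, 44, 44)

Answer: (1, 192, 44, 44)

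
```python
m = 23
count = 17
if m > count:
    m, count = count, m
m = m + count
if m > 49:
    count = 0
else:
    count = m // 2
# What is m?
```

Trace:
`m = 23` → m = 23
`count = 17` → count = 17
`if m > count: ...` → m > count is True → m = 17; count = 23
`m = m + count` → m = 40
`if m > 49: ...` → m > 49 is False, take else branch → count = 20
So m = 40

Answer: 40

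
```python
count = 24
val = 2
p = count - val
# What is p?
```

Trace:
`count = 24` → count = 24
`val = 2` → val = 2
`p = count - val` → p = 22
So p = 22

Answer: 22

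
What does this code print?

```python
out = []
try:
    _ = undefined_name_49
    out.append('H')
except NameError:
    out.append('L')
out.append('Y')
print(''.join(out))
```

Execution trace: 'L' (except NameError) → 'Y' (after the try/except). Output: LY

Answer: LY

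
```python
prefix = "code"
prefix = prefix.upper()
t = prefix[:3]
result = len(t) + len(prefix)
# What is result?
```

Trace:
`prefix = "code"` → prefix = 'code'
`prefix = prefix.upper()` → prefix = 'CODE'
`t = prefix[:3]` → t = 'COD'
`result = len(t) + len(prefix)` → result = 7
So result = 7

Answer: 7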